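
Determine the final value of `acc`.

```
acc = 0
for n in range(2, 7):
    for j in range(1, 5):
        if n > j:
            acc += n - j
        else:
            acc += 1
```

40

n=2,j=1: 2>1, acc = 0+1 = 1
n=2,j=2: not 2>2, acc = 1+1 = 2
n=2,j=3: not 2>3, acc = 2+1 = 3
n=2,j=4: not 2>4, acc = 3+1 = 4
n=3,j=1: 3>1, acc = 4+2 = 6
n=3,j=2: 3>2, acc = 6+1 = 7
n=3,j=3: not 3>3, acc = 7+1 = 8
n=3,j=4: not 3>4, acc = 8+1 = 9
n=4,j=1: 4>1, acc = 9+3 = 12
n=4,j=2: 4>2, acc = 12+2 = 14
n=4,j=3: 4>3, acc = 14+1 = 15
n=4,j=4: not 4>4, acc = 15+1 = 16
n=5,j=1: 5>1, acc = 16+4 = 20
n=5,j=2: 5>2, acc = 20+3 = 23
n=5,j=3: 5>3, acc = 23+2 = 25
n=5,j=4: 5>4, acc = 25+1 = 26
n=6,j=1: 6>1, acc = 26+5 = 31
n=6,j=2: 6>2, acc = 31+4 = 35
n=6,j=3: 6>3, acc = 35+3 = 38
n=6,j=4: 6>4, acc = 38+2 = 40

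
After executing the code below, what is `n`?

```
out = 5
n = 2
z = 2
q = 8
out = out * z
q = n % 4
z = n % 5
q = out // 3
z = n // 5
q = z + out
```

2

out = 5*2 = 10
q = 2%4 = 2
z = 2%5 = 2
q = 10//3 = 3
z = 2//5 = 0
q = 0+10 = 10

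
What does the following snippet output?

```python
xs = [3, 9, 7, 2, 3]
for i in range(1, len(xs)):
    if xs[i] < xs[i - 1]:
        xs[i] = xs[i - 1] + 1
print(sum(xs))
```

45

i=1: 9>=3, unchanged → [3, 9, 7, 2, 3]
i=2: 7<9, xs[2] = 9+1 = 10 → [3, 9, 10, 2, 3]
i=3: 2<10, xs[3] = 10+1 = 11 → [3, 9, 10, 11, 3]
i=4: 3<11, xs[4] = 11+1 = 12 → [3, 9, 10, 11, 12]
sum = 45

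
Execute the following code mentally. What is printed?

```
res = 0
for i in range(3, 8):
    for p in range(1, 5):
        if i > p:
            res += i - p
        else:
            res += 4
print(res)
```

63

i=3,p=1: 3>1, res = 0+2 = 2
i=3,p=2: 3>2, res = 2+1 = 3
i=3,p=3: not 3>3, res = 3+4 = 7
i=3,p=4: not 3>4, res = 7+4 = 11
i=4,p=1: 4>1, res = 11+3 = 14
i=4,p=2: 4>2, res = 14+2 = 16
i=4,p=3: 4>3, res = 16+1 = 17
i=4,p=4: not 4>4, res = 17+4 = 21
i=5,p=1: 5>1, res = 21+4 = 25
i=5,p=2: 5>2, res = 25+3 = 28
i=5,p=3: 5>3, res = 28+2 = 30
i=5,p=4: 5>4, res = 30+1 = 31
i=6,p=1: 6>1, res = 31+5 = 36
i=6,p=2: 6>2, res = 36+4 = 40
i=6,p=3: 6>3, res = 40+3 = 43
i=6,p=4: 6>4, res = 43+2 = 45
i=7,p=1: 7>1, res = 45+6 = 51
i=7,p=2: 7>2, res = 51+5 = 56
i=7,p=3: 7>3, res = 56+4 = 60
i=7,p=4: 7>4, res = 60+3 = 63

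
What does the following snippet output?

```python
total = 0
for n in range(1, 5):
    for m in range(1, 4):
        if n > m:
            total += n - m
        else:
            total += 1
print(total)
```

n=1,m=1: not 1>1, total = 0+1 = 1
n=1,m=2: not 1>2, total = 1+1 = 2
n=1,m=3: not 1>3, total = 2+1 = 3
n=2,m=1: 2>1, total = 3+1 = 4
n=2,m=2: not 2>2, total = 4+1 = 5
n=2,m=3: not 2>3, total = 5+1 = 6
n=3,m=1: 3>1, total = 6+2 = 8
n=3,m=2: 3>2, total = 8+1 = 9
n=3,m=3: not 3>3, total = 9+1 = 10
n=4,m=1: 4>1, total = 10+3 = 13
n=4,m=2: 4>2, total = 13+2 = 15
n=4,m=3: 4>3, total = 15+1 = 16

16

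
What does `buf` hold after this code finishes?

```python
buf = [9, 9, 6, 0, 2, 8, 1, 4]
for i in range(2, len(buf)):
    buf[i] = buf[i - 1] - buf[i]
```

i=2: buf[2] = 9-6 = 3 → [9, 9, 3, 0, 2, 8, 1, 4]
i=3: buf[3] = 3-0 = 3 → [9, 9, 3, 3, 2, 8, 1, 4]
i=4: buf[4] = 3-2 = 1 → [9, 9, 3, 3, 1, 8, 1, 4]
i=5: buf[5] = 1-8 = -7 → [9, 9, 3, 3, 1, -7, 1, 4]
i=6: buf[6] = (-7)-1 = -8 → [9, 9, 3, 3, 1, -7, -8, 4]
i=7: buf[7] = (-8)-4 = -12 → [9, 9, 3, 3, 1, -7, -8, -12]

[9, 9, 3, 3, 1, -7, -8, -12]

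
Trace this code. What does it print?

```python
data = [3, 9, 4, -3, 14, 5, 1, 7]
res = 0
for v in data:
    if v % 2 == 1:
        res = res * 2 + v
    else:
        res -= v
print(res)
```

v=3: odd, res = 0*2+3 = 3
v=9: odd, res = 3*2+9 = 15
v=4: not odd, res = 15-4 = 11
v=-3: odd, res = 11*2+(-3) = 19
v=14: not odd, res = 19-14 = 5
v=5: odd, res = 5*2+5 = 15
v=1: odd, res = 15*2+1 = 31
v=7: odd, res = 31*2+7 = 69

69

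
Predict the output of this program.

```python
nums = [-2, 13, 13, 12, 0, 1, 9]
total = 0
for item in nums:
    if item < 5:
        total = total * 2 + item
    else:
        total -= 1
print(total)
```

-20

item=-2: <5, total = 0*2+(-2) = -2
item=13: not <5, total = (-2)-1 = -3
item=13: not <5, total = (-3)-1 = -4
item=12: not <5, total = (-4)-1 = -5
item=0: <5, total = (-5)*2+0 = -10
item=1: <5, total = (-10)*2+1 = -19
item=9: not <5, total = (-19)-1 = -20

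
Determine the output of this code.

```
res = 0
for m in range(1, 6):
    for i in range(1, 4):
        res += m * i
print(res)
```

m=1,i=1: res = 0+1 = 1
m=1,i=2: res = 1+2 = 3
m=1,i=3: res = 3+3 = 6
m=2,i=1: res = 6+2 = 8
m=2,i=2: res = 8+4 = 12
m=2,i=3: res = 12+6 = 18
m=3,i=1: res = 18+3 = 21
m=3,i=2: res = 21+6 = 27
m=3,i=3: res = 27+9 = 36
m=4,i=1: res = 36+4 = 40
m=4,i=2: res = 40+8 = 48
m=4,i=3: res = 48+12 = 60
m=5,i=1: res = 60+5 = 65
m=5,i=2: res = 65+10 = 75
m=5,i=3: res = 75+15 = 90

90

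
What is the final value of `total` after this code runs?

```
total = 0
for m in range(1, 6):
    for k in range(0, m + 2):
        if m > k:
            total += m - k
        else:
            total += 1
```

m=1,k=0: 1>0, total = 0+1 = 1
m=1,k=1: not 1>1, total = 1+1 = 2
m=1,k=2: not 1>2, total = 2+1 = 3
m=2,k=0: 2>0, total = 3+2 = 5
m=2,k=1: 2>1, total = 5+1 = 6
m=2,k=2: not 2>2, total = 6+1 = 7
m=2,k=3: not 2>3, total = 7+1 = 8
m=3,k=0: 3>0, total = 8+3 = 11
m=3,k=1: 3>1, total = 11+2 = 13
m=3,k=2: 3>2, total = 13+1 = 14
m=3,k=3: not 3>3, total = 14+1 = 15
m=3,k=4: not 3>4, total = 15+1 = 16
m=4,k=0: 4>0, total = 16+4 = 20
m=4,k=1: 4>1, total = 20+3 = 23
m=4,k=2: 4>2, total = 23+2 = 25
m=4,k=3: 4>3, total = 25+1 = 26
m=4,k=4: not 4>4, total = 26+1 = 27
m=4,k=5: not 4>5, total = 27+1 = 28
m=5,k=0: 5>0, total = 28+5 = 33
m=5,k=1: 5>1, total = 33+4 = 37
m=5,k=2: 5>2, total = 37+3 = 40
m=5,k=3: 5>3, total = 40+2 = 42
m=5,k=4: 5>4, total = 42+1 = 43
m=5,k=5: not 5>5, total = 43+1 = 44
m=5,k=6: not 5>6, total = 44+1 = 45

45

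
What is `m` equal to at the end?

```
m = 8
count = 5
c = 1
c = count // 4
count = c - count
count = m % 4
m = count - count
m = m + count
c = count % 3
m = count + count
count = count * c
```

c = 5//4 = 1
count = 1-5 = -4
count = 8%4 = 0
m = 0-0 = 0
m = 0+0 = 0
c = 0%3 = 0
m = 0+0 = 0
count = 0*0 = 0

0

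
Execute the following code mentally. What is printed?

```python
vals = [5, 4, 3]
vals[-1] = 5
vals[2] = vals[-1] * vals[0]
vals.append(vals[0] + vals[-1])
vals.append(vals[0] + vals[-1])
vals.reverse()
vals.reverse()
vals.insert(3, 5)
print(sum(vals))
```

104

vals[-1] = 5 → [5, 4, 5]
vals[2] = vals[-1]*vals[0] = 5*5 = 25 → [5, 4, 25]
append vals[0]+vals[-1] = 5+25 = 30 → [5, 4, 25, 30]
append vals[0]+vals[-1] = 5+30 = 35 → [5, 4, 25, 30, 35]
reverse → [35, 30, 25, 4, 5]
reverse → [5, 4, 25, 30, 35]
insert 5 at 3 → [5, 4, 25, 5, 30, 35]
sum = 104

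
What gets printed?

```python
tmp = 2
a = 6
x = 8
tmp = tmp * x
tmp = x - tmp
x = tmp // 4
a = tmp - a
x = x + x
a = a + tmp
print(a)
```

tmp = 2*8 = 16
tmp = 8-16 = -8
x = (-8)//4 = -2
a = (-8)-6 = -14
x = (-2)+(-2) = -4
a = (-14)+(-8) = -22

-22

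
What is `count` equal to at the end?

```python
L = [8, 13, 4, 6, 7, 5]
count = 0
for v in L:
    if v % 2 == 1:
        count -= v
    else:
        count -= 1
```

v=8: not odd, count = 0-1 = -1
v=13: odd, count = (-1)-13 = -14
v=4: not odd, count = (-14)-1 = -15
v=6: not odd, count = (-15)-1 = -16
v=7: odd, count = (-16)-7 = -23
v=5: odd, count = (-23)-5 = -28

-28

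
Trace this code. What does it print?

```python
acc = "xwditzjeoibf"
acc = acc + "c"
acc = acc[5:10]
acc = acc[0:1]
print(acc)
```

z

+ 'c' → 'xwditzjeoibfc'
slice [5:10] → 'zjeoi'
slice [0:1] → 'z'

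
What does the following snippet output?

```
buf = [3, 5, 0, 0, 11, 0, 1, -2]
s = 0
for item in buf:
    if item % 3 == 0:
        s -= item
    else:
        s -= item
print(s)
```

-18

item=3: %3==0, s = 0-3 = -3
item=5: not %3==0, s = (-3)-5 = -8
item=0: %3==0, s = (-8)-0 = -8
item=0: %3==0, s = (-8)-0 = -8
item=11: not %3==0, s = (-8)-11 = -19
item=0: %3==0, s = (-19)-0 = -19
item=1: not %3==0, s = (-19)-1 = -20
item=-2: not %3==0, s = (-20)-(-2) = -18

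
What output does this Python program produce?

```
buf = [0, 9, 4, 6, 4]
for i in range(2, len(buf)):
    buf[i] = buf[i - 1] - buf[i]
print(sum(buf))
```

8

i=2: buf[2] = 9-4 = 5 → [0, 9, 5, 6, 4]
i=3: buf[3] = 5-6 = -1 → [0, 9, 5, -1, 4]
i=4: buf[4] = (-1)-4 = -5 → [0, 9, 5, -1, -5]
sum = 8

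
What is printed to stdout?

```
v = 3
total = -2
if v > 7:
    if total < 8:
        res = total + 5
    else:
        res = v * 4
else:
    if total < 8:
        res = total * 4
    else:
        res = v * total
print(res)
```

v=3, total=-2
v > 7 is False; total < 8 is True
→ res = total * 4 = -8

-8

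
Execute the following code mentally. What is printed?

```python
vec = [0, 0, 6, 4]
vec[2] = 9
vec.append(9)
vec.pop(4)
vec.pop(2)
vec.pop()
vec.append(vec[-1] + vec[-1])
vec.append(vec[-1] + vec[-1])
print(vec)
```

vec[2] = 9 → [0, 0, 9, 4]
append 9 → [0, 0, 9, 4, 9]
pop(4) removes 9 → [0, 0, 9, 4]
pop(2) removes 9 → [0, 0, 4]
pop() removes 4 → [0, 0]
append vec[-1]+vec[-1] = 0+0 = 0 → [0, 0, 0]
append vec[-1]+vec[-1] = 0+0 = 0 → [0, 0, 0, 0]

[0, 0, 0, 0]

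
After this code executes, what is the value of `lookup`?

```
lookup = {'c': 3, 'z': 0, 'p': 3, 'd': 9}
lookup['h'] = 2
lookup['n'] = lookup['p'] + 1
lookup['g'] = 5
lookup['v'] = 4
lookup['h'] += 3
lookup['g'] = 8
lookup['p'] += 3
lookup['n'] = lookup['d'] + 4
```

{'c': 3, 'z': 0, 'p': 6, 'd': 9, 'h': 5, 'n': 13, 'g': 8, 'v': 4}

lookup['h'] = 2 → {'c': 3, 'z': 0, 'p': 3, 'd': 9, 'h': 2}
lookup['n'] = lookup['p']+1 = 4 → {'c': 3, 'z': 0, 'p': 3, 'd': 9, 'h': 2, 'n': 4}
lookup['g'] = 5 → {'c': 3, 'z': 0, 'p': 3, 'd': 9, 'h': 2, 'n': 4, 'g': 5}
lookup['v'] = 4 → {'c': 3, 'z': 0, 'p': 3, 'd': 9, 'h': 2, 'n': 4, 'g': 5, 'v': 4}
lookup['h'] = 2+3 = 5 → {'c': 3, 'z': 0, 'p': 3, 'd': 9, 'h': 5, 'n': 4, 'g': 5, 'v': 4}
lookup['g'] = 8 → {'c': 3, 'z': 0, 'p': 3, 'd': 9, 'h': 5, 'n': 4, 'g': 8, 'v': 4}
lookup['p'] = 3+3 = 6 → {'c': 3, 'z': 0, 'p': 6, 'd': 9, 'h': 5, 'n': 4, 'g': 8, 'v': 4}
lookup['n'] = lookup['d']+4 = 13 → {'c': 3, 'z': 0, 'p': 6, 'd': 9, 'h': 5, 'n': 13, 'g': 8, 'v': 4}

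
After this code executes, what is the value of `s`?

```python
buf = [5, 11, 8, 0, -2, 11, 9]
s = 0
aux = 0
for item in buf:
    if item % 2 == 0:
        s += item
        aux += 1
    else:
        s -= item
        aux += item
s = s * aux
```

item=5: not even, s = 0-5 = -5; aux=5
item=11: not even, s = (-5)-11 = -16; aux=16
item=8: even, s = (-16)+8 = -8; aux=17
item=0: even, s = (-8)+0 = -8; aux=18
item=-2: even, s = (-8)+(-2) = -10; aux=19
item=11: not even, s = (-10)-11 = -21; aux=30
item=9: not even, s = (-21)-9 = -30; aux=39
s*aux = (-30)*39 = -1170

-1170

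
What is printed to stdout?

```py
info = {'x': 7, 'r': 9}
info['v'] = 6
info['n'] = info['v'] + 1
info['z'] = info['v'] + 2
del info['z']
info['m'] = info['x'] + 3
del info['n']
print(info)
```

{'x': 7, 'r': 9, 'v': 6, 'm': 10}

info['v'] = 6 → {'x': 7, 'r': 9, 'v': 6}
info['n'] = info['v']+1 = 7 → {'x': 7, 'r': 9, 'v': 6, 'n': 7}
info['z'] = info['v']+2 = 8 → {'x': 7, 'r': 9, 'v': 6, 'n': 7, 'z': 8}
del 'z' → {'x': 7, 'r': 9, 'v': 6, 'n': 7}
info['m'] = info['x']+3 = 10 → {'x': 7, 'r': 9, 'v': 6, 'n': 7, 'm': 10}
del 'n' → {'x': 7, 'r': 9, 'v': 6, 'm': 10}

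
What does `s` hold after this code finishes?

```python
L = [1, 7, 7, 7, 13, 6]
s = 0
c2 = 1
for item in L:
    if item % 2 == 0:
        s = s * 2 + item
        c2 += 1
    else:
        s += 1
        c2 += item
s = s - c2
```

item=1: not even, s = 0+1 = 1; c2=2
item=7: not even, s = 1+1 = 2; c2=9
item=7: not even, s = 2+1 = 3; c2=16
item=7: not even, s = 3+1 = 4; c2=23
item=13: not even, s = 4+1 = 5; c2=36
item=6: even, s = 5*2+6 = 16; c2=37
s-c2 = 16-37 = -21

-21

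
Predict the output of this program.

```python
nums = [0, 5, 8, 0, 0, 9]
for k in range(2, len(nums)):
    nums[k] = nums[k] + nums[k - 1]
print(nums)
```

[0, 5, 13, 13, 13, 22]

k=2: nums[2] = 8+5 = 13 → [0, 5, 13, 0, 0, 9]
k=3: nums[3] = 0+13 = 13 → [0, 5, 13, 13, 0, 9]
k=4: nums[4] = 0+13 = 13 → [0, 5, 13, 13, 13, 9]
k=5: nums[5] = 9+13 = 22 → [0, 5, 13, 13, 13, 22]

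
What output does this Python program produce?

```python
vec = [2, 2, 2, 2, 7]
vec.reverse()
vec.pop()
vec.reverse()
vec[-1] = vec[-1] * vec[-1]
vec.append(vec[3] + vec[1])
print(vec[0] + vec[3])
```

51

reverse → [7, 2, 2, 2, 2]
pop() removes 2 → [7, 2, 2, 2]
reverse → [2, 2, 2, 7]
vec[-1] = vec[-1]*vec[-1] = 7*7 = 49 → [2, 2, 2, 49]
append vec[3]+vec[1] = 49+2 = 51 → [2, 2, 2, 49, 51]
vec[0]+vec[3] = 2+49 = 51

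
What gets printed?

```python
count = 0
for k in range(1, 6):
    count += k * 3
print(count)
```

45

k=1: count = 0+1*3 = 3
k=2: count = 3+2*3 = 9
k=3: count = 9+3*3 = 18
k=4: count = 18+4*3 = 30
k=5: count = 30+5*3 = 45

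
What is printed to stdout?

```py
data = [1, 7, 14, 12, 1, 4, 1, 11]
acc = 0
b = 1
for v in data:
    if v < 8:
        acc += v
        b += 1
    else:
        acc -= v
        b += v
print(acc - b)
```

-66

v=1: <8, acc = 0+1 = 1; b=2
v=7: <8, acc = 1+7 = 8; b=3
v=14: not <8, acc = 8-14 = -6; b=17
v=12: not <8, acc = (-6)-12 = -18; b=29
v=1: <8, acc = (-18)+1 = -17; b=30
v=4: <8, acc = (-17)+4 = -13; b=31
v=1: <8, acc = (-13)+1 = -12; b=32
v=11: not <8, acc = (-12)-11 = -23; b=43
acc-b = (-23)-43 = -66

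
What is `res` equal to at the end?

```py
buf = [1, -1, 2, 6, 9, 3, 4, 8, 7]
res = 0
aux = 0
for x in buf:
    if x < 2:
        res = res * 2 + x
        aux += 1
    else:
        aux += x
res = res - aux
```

x=1: <2, res = 0*2+1 = 1; aux=1
x=-1: <2, res = 1*2+(-1) = 1; aux=2
x=2: not <2; aux=4
x=6: not <2; aux=10
x=9: not <2; aux=19
x=3: not <2; aux=22
x=4: not <2; aux=26
x=8: not <2; aux=34
x=7: not <2; aux=41
res-aux = 1-41 = -40

-40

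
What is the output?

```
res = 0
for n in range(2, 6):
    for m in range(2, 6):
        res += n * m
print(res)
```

n=2,m=2: res = 0+4 = 4
n=2,m=3: res = 4+6 = 10
n=2,m=4: res = 10+8 = 18
n=2,m=5: res = 18+10 = 28
n=3,m=2: res = 28+6 = 34
n=3,m=3: res = 34+9 = 43
n=3,m=4: res = 43+12 = 55
n=3,m=5: res = 55+15 = 70
n=4,m=2: res = 70+8 = 78
n=4,m=3: res = 78+12 = 90
n=4,m=4: res = 90+16 = 106
n=4,m=5: res = 106+20 = 126
n=5,m=2: res = 126+10 = 136
n=5,m=3: res = 136+15 = 151
n=5,m=4: res = 151+20 = 171
n=5,m=5: res = 171+25 = 196

196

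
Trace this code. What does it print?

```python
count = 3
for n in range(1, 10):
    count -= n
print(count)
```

-42

n=1: count = 3-1 = 2
n=2: count = 2-2 = 0
n=3: count = 0-3 = -3
n=4: count = (-3)-4 = -7
n=5: count = (-7)-5 = -12
n=6: count = (-12)-6 = -18
n=7: count = (-18)-7 = -25
n=8: count = (-25)-8 = -33
n=9: count = (-33)-9 = -42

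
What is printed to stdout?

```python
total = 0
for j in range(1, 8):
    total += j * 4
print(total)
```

j=1: total = 0+1*4 = 4
j=2: total = 4+2*4 = 12
j=3: total = 12+3*4 = 24
j=4: total = 24+4*4 = 40
j=5: total = 40+5*4 = 60
j=6: total = 60+6*4 = 84
j=7: total = 84+7*4 = 112

112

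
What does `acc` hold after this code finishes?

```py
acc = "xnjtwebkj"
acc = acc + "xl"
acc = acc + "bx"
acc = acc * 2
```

'xnjtwebkjxlbxxnjtwebkjxlbx'

+ 'xl' → 'xnjtwebkjxl'
+ 'bx' → 'xnjtwebkjxlbx'
repeat ×2 → 'xnjtwebkjxlbxxnjtwebkjxlbx'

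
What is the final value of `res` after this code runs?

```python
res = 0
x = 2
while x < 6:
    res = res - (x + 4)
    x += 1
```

x=2: res = 0-6 = -6
x=3: res = (-6)-7 = -13
x=4: res = (-13)-8 = -21
x=5: res = (-21)-9 = -30

-30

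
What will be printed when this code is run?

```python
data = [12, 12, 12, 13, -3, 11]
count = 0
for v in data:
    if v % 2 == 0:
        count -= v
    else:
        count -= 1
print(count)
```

-39

v=12: even, count = 0-12 = -12
v=12: even, count = (-12)-12 = -24
v=12: even, count = (-24)-12 = -36
v=13: not even, count = (-36)-1 = -37
v=-3: not even, count = (-37)-1 = -38
v=11: not even, count = (-38)-1 = -39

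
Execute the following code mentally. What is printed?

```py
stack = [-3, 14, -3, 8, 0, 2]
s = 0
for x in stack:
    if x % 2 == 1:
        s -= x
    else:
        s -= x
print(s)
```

x=-3: odd, s = 0-(-3) = 3
x=14: not odd, s = 3-14 = -11
x=-3: odd, s = (-11)-(-3) = -8
x=8: not odd, s = (-8)-8 = -16
x=0: not odd, s = (-16)-0 = -16
x=2: not odd, s = (-16)-2 = -18

-18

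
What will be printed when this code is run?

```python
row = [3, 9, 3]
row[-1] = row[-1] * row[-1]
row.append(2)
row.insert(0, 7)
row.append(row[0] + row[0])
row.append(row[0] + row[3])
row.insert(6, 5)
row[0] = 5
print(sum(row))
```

63

row[-1] = row[-1]*row[-1] = 3*3 = 9 → [3, 9, 9]
append 2 → [3, 9, 9, 2]
insert 7 at 0 → [7, 3, 9, 9, 2]
append row[0]+row[0] = 7+7 = 14 → [7, 3, 9, 9, 2, 14]
append row[0]+row[3] = 7+9 = 16 → [7, 3, 9, 9, 2, 14, 16]
insert 5 at 6 → [7, 3, 9, 9, 2, 14, 5, 16]
row[0] = 5 → [5, 3, 9, 9, 2, 14, 5, 16]
sum = 63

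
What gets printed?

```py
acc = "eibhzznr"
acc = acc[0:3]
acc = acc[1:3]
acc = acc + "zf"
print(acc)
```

ibzf

slice [0:3] → 'eib'
slice [1:3] → 'ib'
+ 'zf' → 'ibzf'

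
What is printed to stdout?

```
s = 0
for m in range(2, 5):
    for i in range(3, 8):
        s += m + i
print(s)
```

120

m=2,i=3: s = 0+5 = 5
m=2,i=4: s = 5+6 = 11
m=2,i=5: s = 11+7 = 18
m=2,i=6: s = 18+8 = 26
m=2,i=7: s = 26+9 = 35
m=3,i=3: s = 35+6 = 41
m=3,i=4: s = 41+7 = 48
m=3,i=5: s = 48+8 = 56
m=3,i=6: s = 56+9 = 65
m=3,i=7: s = 65+10 = 75
m=4,i=3: s = 75+7 = 82
m=4,i=4: s = 82+8 = 90
m=4,i=5: s = 90+9 = 99
m=4,i=6: s = 99+10 = 109
m=4,i=7: s = 109+11 = 120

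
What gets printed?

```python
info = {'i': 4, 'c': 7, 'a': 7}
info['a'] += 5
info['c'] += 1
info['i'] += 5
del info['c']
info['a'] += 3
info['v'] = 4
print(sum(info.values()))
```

28

info['a'] = 7+5 = 12 → {'i': 4, 'c': 7, 'a': 12}
info['c'] = 7+1 = 8 → {'i': 4, 'c': 8, 'a': 12}
info['i'] = 4+5 = 9 → {'i': 9, 'c': 8, 'a': 12}
del 'c' → {'i': 9, 'a': 12}
info['a'] = 12+3 = 15 → {'i': 9, 'a': 15}
info['v'] = 4 → {'i': 9, 'a': 15, 'v': 4}
sum of values = 28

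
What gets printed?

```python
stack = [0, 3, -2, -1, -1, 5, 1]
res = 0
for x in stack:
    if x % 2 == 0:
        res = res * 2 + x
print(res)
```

-2

x=0: even, res = 0*2+0 = 0
x=3: not even
x=-2: even, res = 0*2+(-2) = -2
x=-1: not even
x=-1: not even
x=5: not even
x=1: not even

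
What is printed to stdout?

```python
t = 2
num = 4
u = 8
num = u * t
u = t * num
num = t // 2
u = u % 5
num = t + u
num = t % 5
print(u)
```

2

num = 8*2 = 16
u = 2*16 = 32
num = 2//2 = 1
u = 32%5 = 2
num = 2+2 = 4
num = 2%5 = 2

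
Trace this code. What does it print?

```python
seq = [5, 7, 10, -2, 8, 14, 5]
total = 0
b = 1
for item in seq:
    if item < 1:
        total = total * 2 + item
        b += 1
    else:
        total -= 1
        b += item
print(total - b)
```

item=5: not <1, total = 0-1 = -1; b=6
item=7: not <1, total = (-1)-1 = -2; b=13
item=10: not <1, total = (-2)-1 = -3; b=23
item=-2: <1, total = (-3)*2+(-2) = -8; b=24
item=8: not <1, total = (-8)-1 = -9; b=32
item=14: not <1, total = (-9)-1 = -10; b=46
item=5: not <1, total = (-10)-1 = -11; b=51
total-b = (-11)-51 = -62

-62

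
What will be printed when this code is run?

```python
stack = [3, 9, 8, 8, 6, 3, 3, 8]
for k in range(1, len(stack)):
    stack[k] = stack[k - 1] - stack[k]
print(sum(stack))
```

-174

k=1: stack[1] = 3-9 = -6 → [3, -6, 8, 8, 6, 3, 3, 8]
k=2: stack[2] = (-6)-8 = -14 → [3, -6, -14, 8, 6, 3, 3, 8]
k=3: stack[3] = (-14)-8 = -22 → [3, -6, -14, -22, 6, 3, 3, 8]
k=4: stack[4] = (-22)-6 = -28 → [3, -6, -14, -22, -28, 3, 3, 8]
k=5: stack[5] = (-28)-3 = -31 → [3, -6, -14, -22, -28, -31, 3, 8]
k=6: stack[6] = (-31)-3 = -34 → [3, -6, -14, -22, -28, -31, -34, 8]
k=7: stack[7] = (-34)-8 = -42 → [3, -6, -14, -22, -28, -31, -34, -42]
sum = -174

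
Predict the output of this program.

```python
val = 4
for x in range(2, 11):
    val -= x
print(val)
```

x=2: val = 4-2 = 2
x=3: val = 2-3 = -1
x=4: val = (-1)-4 = -5
x=5: val = (-5)-5 = -10
x=6: val = (-10)-6 = -16
x=7: val = (-16)-7 = -23
x=8: val = (-23)-8 = -31
x=9: val = (-31)-9 = -40
x=10: val = (-40)-10 = -50

-50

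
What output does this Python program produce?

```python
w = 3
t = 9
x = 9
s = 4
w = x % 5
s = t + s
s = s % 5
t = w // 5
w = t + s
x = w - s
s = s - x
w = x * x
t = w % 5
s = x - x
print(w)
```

0

w = 9%5 = 4
s = 9+4 = 13
s = 13%5 = 3
t = 4//5 = 0
w = 0+3 = 3
x = 3-3 = 0
s = 3-0 = 3
w = 0*0 = 0
t = 0%5 = 0
s = 0-0 = 0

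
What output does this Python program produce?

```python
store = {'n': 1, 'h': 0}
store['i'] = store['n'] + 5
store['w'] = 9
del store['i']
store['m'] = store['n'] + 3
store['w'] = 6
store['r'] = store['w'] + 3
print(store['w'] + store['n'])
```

7

store['i'] = store['n']+5 = 6 → {'n': 1, 'h': 0, 'i': 6}
store['w'] = 9 → {'n': 1, 'h': 0, 'i': 6, 'w': 9}
del 'i' → {'n': 1, 'h': 0, 'w': 9}
store['m'] = store['n']+3 = 4 → {'n': 1, 'h': 0, 'w': 9, 'm': 4}
store['w'] = 6 → {'n': 1, 'h': 0, 'w': 6, 'm': 4}
store['r'] = store['w']+3 = 9 → {'n': 1, 'h': 0, 'w': 6, 'm': 4, 'r': 9}
store['w']+store['n'] = 6+1 = 7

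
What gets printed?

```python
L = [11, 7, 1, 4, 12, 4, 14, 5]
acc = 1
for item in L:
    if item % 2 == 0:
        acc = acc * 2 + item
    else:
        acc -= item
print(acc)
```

-191

item=11: not even, acc = 1-11 = -10
item=7: not even, acc = (-10)-7 = -17
item=1: not even, acc = (-17)-1 = -18
item=4: even, acc = (-18)*2+4 = -32
item=12: even, acc = (-32)*2+12 = -52
item=4: even, acc = (-52)*2+4 = -100
item=14: even, acc = (-100)*2+14 = -186
item=5: not even, acc = (-186)-5 = -191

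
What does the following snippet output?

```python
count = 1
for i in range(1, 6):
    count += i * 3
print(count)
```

46

i=1: count = 1+1*3 = 4
i=2: count = 4+2*3 = 10
i=3: count = 10+3*3 = 19
i=4: count = 19+4*3 = 31
i=5: count = 31+5*3 = 46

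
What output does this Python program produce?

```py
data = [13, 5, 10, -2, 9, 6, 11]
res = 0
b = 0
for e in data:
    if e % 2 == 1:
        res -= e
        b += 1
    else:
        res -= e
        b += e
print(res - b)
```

-70

e=13: odd, res = 0-13 = -13; b=1
e=5: odd, res = (-13)-5 = -18; b=2
e=10: not odd, res = (-18)-10 = -28; b=12
e=-2: not odd, res = (-28)-(-2) = -26; b=10
e=9: odd, res = (-26)-9 = -35; b=11
e=6: not odd, res = (-35)-6 = -41; b=17
e=11: odd, res = (-41)-11 = -52; b=18
res-b = (-52)-18 = -70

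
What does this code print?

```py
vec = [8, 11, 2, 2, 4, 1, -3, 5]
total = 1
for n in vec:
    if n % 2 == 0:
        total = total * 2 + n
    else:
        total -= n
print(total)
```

5

n=8: even, total = 1*2+8 = 10
n=11: not even, total = 10-11 = -1
n=2: even, total = (-1)*2+2 = 0
n=2: even, total = 0*2+2 = 2
n=4: even, total = 2*2+4 = 8
n=1: not even, total = 8-1 = 7
n=-3: not even, total = 7-(-3) = 10
n=5: not even, total = 10-5 = 5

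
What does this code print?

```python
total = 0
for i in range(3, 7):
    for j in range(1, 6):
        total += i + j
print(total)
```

150

i=3,j=1: total = 0+4 = 4
i=3,j=2: total = 4+5 = 9
i=3,j=3: total = 9+6 = 15
i=3,j=4: total = 15+7 = 22
i=3,j=5: total = 22+8 = 30
i=4,j=1: total = 30+5 = 35
i=4,j=2: total = 35+6 = 41
i=4,j=3: total = 41+7 = 48
i=4,j=4: total = 48+8 = 56
i=4,j=5: total = 56+9 = 65
i=5,j=1: total = 65+6 = 71
i=5,j=2: total = 71+7 = 78
i=5,j=3: total = 78+8 = 86
i=5,j=4: total = 86+9 = 95
i=5,j=5: total = 95+10 = 105
i=6,j=1: total = 105+7 = 112
i=6,j=2: total = 112+8 = 120
i=6,j=3: total = 120+9 = 129
i=6,j=4: total = 129+10 = 139
i=6,j=5: total = 139+11 = 150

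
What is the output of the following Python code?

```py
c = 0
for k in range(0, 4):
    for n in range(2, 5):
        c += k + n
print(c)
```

54

k=0,n=2: c = 0+2 = 2
k=0,n=3: c = 2+3 = 5
k=0,n=4: c = 5+4 = 9
k=1,n=2: c = 9+3 = 12
k=1,n=3: c = 12+4 = 16
k=1,n=4: c = 16+5 = 21
k=2,n=2: c = 21+4 = 25
k=2,n=3: c = 25+5 = 30
k=2,n=4: c = 30+6 = 36
k=3,n=2: c = 36+5 = 41
k=3,n=3: c = 41+6 = 47
k=3,n=4: c = 47+7 = 54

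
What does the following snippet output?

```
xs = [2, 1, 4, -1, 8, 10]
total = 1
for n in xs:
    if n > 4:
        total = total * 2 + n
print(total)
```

30

n=2: not >4
n=1: not >4
n=4: not >4
n=-1: not >4
n=8: >4, total = 1*2+8 = 10
n=10: >4, total = 10*2+10 = 30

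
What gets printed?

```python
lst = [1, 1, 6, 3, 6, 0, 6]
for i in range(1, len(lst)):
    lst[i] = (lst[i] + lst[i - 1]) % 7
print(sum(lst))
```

i=1: lst[1] = (1+1)%7 = 2 → [1, 2, 6, 3, 6, 0, 6]
i=2: lst[2] = (6+2)%7 = 1 → [1, 2, 1, 3, 6, 0, 6]
i=3: lst[3] = (3+1)%7 = 4 → [1, 2, 1, 4, 6, 0, 6]
i=4: lst[4] = (6+4)%7 = 3 → [1, 2, 1, 4, 3, 0, 6]
i=5: lst[5] = (0+3)%7 = 3 → [1, 2, 1, 4, 3, 3, 6]
i=6: lst[6] = (6+3)%7 = 2 → [1, 2, 1, 4, 3, 3, 2]
sum = 16

16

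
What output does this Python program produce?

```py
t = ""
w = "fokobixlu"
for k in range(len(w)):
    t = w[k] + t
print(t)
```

k=0: prepend 'f' → 'f'
k=1: prepend 'o' → 'of'
k=2: prepend 'k' → 'kof'
k=3: prepend 'o' → 'okof'
k=4: prepend 'b' → 'bokof'
k=5: prepend 'i' → 'ibokof'
k=6: prepend 'x' → 'xibokof'
k=7: prepend 'l' → 'lxibokof'
k=8: prepend 'u' → 'ulxibokof'

ulxibokof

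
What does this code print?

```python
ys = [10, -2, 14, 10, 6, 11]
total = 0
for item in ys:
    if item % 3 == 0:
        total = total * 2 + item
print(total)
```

item=10: not %3==0
item=-2: not %3==0
item=14: not %3==0
item=10: not %3==0
item=6: %3==0, total = 0*2+6 = 6
item=11: not %3==0

6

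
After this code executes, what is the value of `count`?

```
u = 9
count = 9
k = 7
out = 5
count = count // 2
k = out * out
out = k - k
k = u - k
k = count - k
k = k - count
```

4

count = 9//2 = 4
k = 5*5 = 25
out = 25-25 = 0
k = 9-25 = -16
k = 4-(-16) = 20
k = 20-4 = 16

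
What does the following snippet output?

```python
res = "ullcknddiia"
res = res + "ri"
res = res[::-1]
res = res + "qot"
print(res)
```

iraiiddnkclluqot

+ 'ri' → 'ullcknddiiari'
reverse → 'iraiiddnkcllu'
+ 'qot' → 'iraiiddnkclluqot'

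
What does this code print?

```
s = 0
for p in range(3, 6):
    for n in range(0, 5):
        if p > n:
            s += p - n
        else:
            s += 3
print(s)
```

40

p=3,n=0: 3>0, s = 0+3 = 3
p=3,n=1: 3>1, s = 3+2 = 5
p=3,n=2: 3>2, s = 5+1 = 6
p=3,n=3: not 3>3, s = 6+3 = 9
p=3,n=4: not 3>4, s = 9+3 = 12
p=4,n=0: 4>0, s = 12+4 = 16
p=4,n=1: 4>1, s = 16+3 = 19
p=4,n=2: 4>2, s = 19+2 = 21
p=4,n=3: 4>3, s = 21+1 = 22
p=4,n=4: not 4>4, s = 22+3 = 25
p=5,n=0: 5>0, s = 25+5 = 30
p=5,n=1: 5>1, s = 30+4 = 34
p=5,n=2: 5>2, s = 34+3 = 37
p=5,n=3: 5>3, s = 37+2 = 39
p=5,n=4: 5>4, s = 39+1 = 40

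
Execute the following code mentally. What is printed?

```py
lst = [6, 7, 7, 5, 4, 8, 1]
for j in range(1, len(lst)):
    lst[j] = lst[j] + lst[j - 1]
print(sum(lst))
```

168

j=1: lst[1] = 7+6 = 13 → [6, 13, 7, 5, 4, 8, 1]
j=2: lst[2] = 7+13 = 20 → [6, 13, 20, 5, 4, 8, 1]
j=3: lst[3] = 5+20 = 25 → [6, 13, 20, 25, 4, 8, 1]
j=4: lst[4] = 4+25 = 29 → [6, 13, 20, 25, 29, 8, 1]
j=5: lst[5] = 8+29 = 37 → [6, 13, 20, 25, 29, 37, 1]
j=6: lst[6] = 1+37 = 38 → [6, 13, 20, 25, 29, 37, 38]
sum = 168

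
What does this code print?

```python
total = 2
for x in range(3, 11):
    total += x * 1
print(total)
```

x=3: total = 2+3*1 = 5
x=4: total = 5+4*1 = 9
x=5: total = 9+5*1 = 14
x=6: total = 14+6*1 = 20
x=7: total = 20+7*1 = 27
x=8: total = 27+8*1 = 35
x=9: total = 35+9*1 = 44
x=10: total = 44+10*1 = 54

54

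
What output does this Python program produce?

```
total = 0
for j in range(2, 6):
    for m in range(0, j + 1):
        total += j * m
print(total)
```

139

j=2,m=0: total = 0+0 = 0
j=2,m=1: total = 0+2 = 2
j=2,m=2: total = 2+4 = 6
j=3,m=0: total = 6+0 = 6
j=3,m=1: total = 6+3 = 9
j=3,m=2: total = 9+6 = 15
j=3,m=3: total = 15+9 = 24
j=4,m=0: total = 24+0 = 24
j=4,m=1: total = 24+4 = 28
j=4,m=2: total = 28+8 = 36
j=4,m=3: total = 36+12 = 48
j=4,m=4: total = 48+16 = 64
j=5,m=0: total = 64+0 = 64
j=5,m=1: total = 64+5 = 69
j=5,m=2: total = 69+10 = 79
j=5,m=3: total = 79+15 = 94
j=5,m=4: total = 94+20 = 114
j=5,m=5: total = 114+25 = 139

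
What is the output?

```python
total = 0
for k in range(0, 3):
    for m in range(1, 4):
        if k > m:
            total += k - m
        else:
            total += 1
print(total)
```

9

k=0,m=1: not 0>1, total = 0+1 = 1
k=0,m=2: not 0>2, total = 1+1 = 2
k=0,m=3: not 0>3, total = 2+1 = 3
k=1,m=1: not 1>1, total = 3+1 = 4
k=1,m=2: not 1>2, total = 4+1 = 5
k=1,m=3: not 1>3, total = 5+1 = 6
k=2,m=1: 2>1, total = 6+1 = 7
k=2,m=2: not 2>2, total = 7+1 = 8
k=2,m=3: not 2>3, total = 8+1 = 9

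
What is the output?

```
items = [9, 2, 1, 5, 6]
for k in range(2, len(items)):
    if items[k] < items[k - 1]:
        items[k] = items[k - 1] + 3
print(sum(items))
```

27

k=2: 1<2, items[2] = 2+3 = 5 → [9, 2, 5, 5, 6]
k=3: 5>=5, unchanged → [9, 2, 5, 5, 6]
k=4: 6>=5, unchanged → [9, 2, 5, 5, 6]
sum = 27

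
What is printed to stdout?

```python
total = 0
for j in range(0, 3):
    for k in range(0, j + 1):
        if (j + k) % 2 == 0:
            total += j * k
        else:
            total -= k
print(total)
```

4

j=0,k=0: even sum, total = 0+0 = 0
j=1,k=0: odd sum, total = 0-0 = 0
j=1,k=1: even sum, total = 0+1 = 1
j=2,k=0: even sum, total = 1+0 = 1
j=2,k=1: odd sum, total = 1-1 = 0
j=2,k=2: even sum, total = 0+4 = 4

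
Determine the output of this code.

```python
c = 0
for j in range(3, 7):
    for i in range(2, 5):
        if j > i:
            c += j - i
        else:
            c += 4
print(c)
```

j=3,i=2: 3>2, c = 0+1 = 1
j=3,i=3: not 3>3, c = 1+4 = 5
j=3,i=4: not 3>4, c = 5+4 = 9
j=4,i=2: 4>2, c = 9+2 = 11
j=4,i=3: 4>3, c = 11+1 = 12
j=4,i=4: not 4>4, c = 12+4 = 16
j=5,i=2: 5>2, c = 16+3 = 19
j=5,i=3: 5>3, c = 19+2 = 21
j=5,i=4: 5>4, c = 21+1 = 22
j=6,i=2: 6>2, c = 22+4 = 26
j=6,i=3: 6>3, c = 26+3 = 29
j=6,i=4: 6>4, c = 29+2 = 31

31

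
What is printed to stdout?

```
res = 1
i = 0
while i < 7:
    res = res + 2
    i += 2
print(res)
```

i=0: res = 1+2 = 3
i=2: res = 3+2 = 5
i=4: res = 5+2 = 7
i=6: res = 7+2 = 9

9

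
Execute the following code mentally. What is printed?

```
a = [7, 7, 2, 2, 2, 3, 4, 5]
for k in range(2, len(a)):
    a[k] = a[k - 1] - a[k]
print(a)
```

k=2: a[2] = 7-2 = 5 → [7, 7, 5, 2, 2, 3, 4, 5]
k=3: a[3] = 5-2 = 3 → [7, 7, 5, 3, 2, 3, 4, 5]
k=4: a[4] = 3-2 = 1 → [7, 7, 5, 3, 1, 3, 4, 5]
k=5: a[5] = 1-3 = -2 → [7, 7, 5, 3, 1, -2, 4, 5]
k=6: a[6] = (-2)-4 = -6 → [7, 7, 5, 3, 1, -2, -6, 5]
k=7: a[7] = (-6)-5 = -11 → [7, 7, 5, 3, 1, -2, -6, -11]

[7, 7, 5, 3, 1, -2, -6, -11]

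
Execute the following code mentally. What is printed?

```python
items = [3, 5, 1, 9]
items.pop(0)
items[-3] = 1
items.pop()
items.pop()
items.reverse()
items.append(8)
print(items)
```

pop(0) removes 3 → [5, 1, 9]
items[-3] = 1 → [1, 1, 9]
pop() removes 9 → [1, 1]
pop() removes 1 → [1]
reverse → [1]
append 8 → [1, 8]

[1, 8]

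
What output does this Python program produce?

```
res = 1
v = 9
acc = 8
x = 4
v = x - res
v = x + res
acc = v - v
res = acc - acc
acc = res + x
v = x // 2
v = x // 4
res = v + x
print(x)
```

v = 4-1 = 3
v = 4+1 = 5
acc = 5-5 = 0
res = 0-0 = 0
acc = 0+4 = 4
v = 4//2 = 2
v = 4//4 = 1
res = 1+4 = 5

4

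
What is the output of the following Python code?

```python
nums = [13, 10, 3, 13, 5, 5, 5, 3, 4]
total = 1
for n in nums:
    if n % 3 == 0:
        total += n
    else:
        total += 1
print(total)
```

n=13: not %3==0, total = 1+1 = 2
n=10: not %3==0, total = 2+1 = 3
n=3: %3==0, total = 3+3 = 6
n=13: not %3==0, total = 6+1 = 7
n=5: not %3==0, total = 7+1 = 8
n=5: not %3==0, total = 8+1 = 9
n=5: not %3==0, total = 9+1 = 10
n=3: %3==0, total = 10+3 = 13
n=4: not %3==0, total = 13+1 = 14

14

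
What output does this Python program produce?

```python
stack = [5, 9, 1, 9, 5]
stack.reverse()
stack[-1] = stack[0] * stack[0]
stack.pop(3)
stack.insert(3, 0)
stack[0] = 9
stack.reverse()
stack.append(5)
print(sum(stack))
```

49

reverse → [5, 9, 1, 9, 5]
stack[-1] = stack[0]*stack[0] = 5*5 = 25 → [5, 9, 1, 9, 25]
pop(3) removes 9 → [5, 9, 1, 25]
insert 0 at 3 → [5, 9, 1, 0, 25]
stack[0] = 9 → [9, 9, 1, 0, 25]
reverse → [25, 0, 1, 9, 9]
append 5 → [25, 0, 1, 9, 9, 5]
sum = 49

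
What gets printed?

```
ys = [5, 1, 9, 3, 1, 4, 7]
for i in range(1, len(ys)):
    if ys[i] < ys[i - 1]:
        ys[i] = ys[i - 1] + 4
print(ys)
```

[5, 9, 9, 13, 17, 21, 25]

i=1: 1<5, ys[1] = 5+4 = 9 → [5, 9, 9, 3, 1, 4, 7]
i=2: 9>=9, unchanged → [5, 9, 9, 3, 1, 4, 7]
i=3: 3<9, ys[3] = 9+4 = 13 → [5, 9, 9, 13, 1, 4, 7]
i=4: 1<13, ys[4] = 13+4 = 17 → [5, 9, 9, 13, 17, 4, 7]
i=5: 4<17, ys[5] = 17+4 = 21 → [5, 9, 9, 13, 17, 21, 7]
i=6: 7<21, ys[6] = 21+4 = 25 → [5, 9, 9, 13, 17, 21, 25]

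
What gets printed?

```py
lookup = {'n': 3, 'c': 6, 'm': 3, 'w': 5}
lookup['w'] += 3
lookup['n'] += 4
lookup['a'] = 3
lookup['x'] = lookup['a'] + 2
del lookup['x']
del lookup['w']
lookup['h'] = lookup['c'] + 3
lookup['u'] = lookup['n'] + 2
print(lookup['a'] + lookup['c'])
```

lookup['w'] = 5+3 = 8 → {'n': 3, 'c': 6, 'm': 3, 'w': 8}
lookup['n'] = 3+4 = 7 → {'n': 7, 'c': 6, 'm': 3, 'w': 8}
lookup['a'] = 3 → {'n': 7, 'c': 6, 'm': 3, 'w': 8, 'a': 3}
lookup['x'] = lookup['a']+2 = 5 → {'n': 7, 'c': 6, 'm': 3, 'w': 8, 'a': 3, 'x': 5}
del 'x' → {'n': 7, 'c': 6, 'm': 3, 'w': 8, 'a': 3}
del 'w' → {'n': 7, 'c': 6, 'm': 3, 'a': 3}
lookup['h'] = lookup['c']+3 = 9 → {'n': 7, 'c': 6, 'm': 3, 'a': 3, 'h': 9}
lookup['u'] = lookup['n']+2 = 9 → {'n': 7, 'c': 6, 'm': 3, 'a': 3, 'h': 9, 'u': 9}
lookup['a']+lookup['c'] = 3+6 = 9

9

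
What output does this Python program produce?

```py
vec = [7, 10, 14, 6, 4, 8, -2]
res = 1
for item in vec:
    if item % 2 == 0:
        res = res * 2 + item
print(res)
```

item=7: not even
item=10: even, res = 1*2+10 = 12
item=14: even, res = 12*2+14 = 38
item=6: even, res = 38*2+6 = 82
item=4: even, res = 82*2+4 = 168
item=8: even, res = 168*2+8 = 344
item=-2: even, res = 344*2+(-2) = 686

686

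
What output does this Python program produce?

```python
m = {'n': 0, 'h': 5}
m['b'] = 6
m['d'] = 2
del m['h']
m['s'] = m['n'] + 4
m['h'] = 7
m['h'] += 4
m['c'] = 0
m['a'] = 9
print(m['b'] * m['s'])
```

24

m['b'] = 6 → {'n': 0, 'h': 5, 'b': 6}
m['d'] = 2 → {'n': 0, 'h': 5, 'b': 6, 'd': 2}
del 'h' → {'n': 0, 'b': 6, 'd': 2}
m['s'] = m['n']+4 = 4 → {'n': 0, 'b': 6, 'd': 2, 's': 4}
m['h'] = 7 → {'n': 0, 'b': 6, 'd': 2, 's': 4, 'h': 7}
m['h'] = 7+4 = 11 → {'n': 0, 'b': 6, 'd': 2, 's': 4, 'h': 11}
m['c'] = 0 → {'n': 0, 'b': 6, 'd': 2, 's': 4, 'h': 11, 'c': 0}
m['a'] = 9 → {'n': 0, 'b': 6, 'd': 2, 's': 4, 'h': 11, 'c': 0, 'a': 9}
m['b']*m['s'] = 6*4 = 24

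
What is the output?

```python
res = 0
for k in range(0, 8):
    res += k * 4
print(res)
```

112

k=0: res = 0+0*4 = 0
k=1: res = 0+1*4 = 4
k=2: res = 4+2*4 = 12
k=3: res = 12+3*4 = 24
k=4: res = 24+4*4 = 40
k=5: res = 40+5*4 = 60
k=6: res = 60+6*4 = 84
k=7: res = 84+7*4 = 112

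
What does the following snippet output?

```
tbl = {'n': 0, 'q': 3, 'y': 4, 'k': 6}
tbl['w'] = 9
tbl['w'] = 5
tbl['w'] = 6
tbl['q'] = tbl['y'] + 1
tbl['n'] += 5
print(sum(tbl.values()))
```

tbl['w'] = 9 → {'n': 0, 'q': 3, 'y': 4, 'k': 6, 'w': 9}
tbl['w'] = 5 → {'n': 0, 'q': 3, 'y': 4, 'k': 6, 'w': 5}
tbl['w'] = 6 → {'n': 0, 'q': 3, 'y': 4, 'k': 6, 'w': 6}
tbl['q'] = tbl['y']+1 = 5 → {'n': 0, 'q': 5, 'y': 4, 'k': 6, 'w': 6}
tbl['n'] = 0+5 = 5 → {'n': 5, 'q': 5, 'y': 4, 'k': 6, 'w': 6}
sum of values = 26

26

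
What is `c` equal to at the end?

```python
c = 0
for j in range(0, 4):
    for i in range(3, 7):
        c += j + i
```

j=0,i=3: c = 0+3 = 3
j=0,i=4: c = 3+4 = 7
j=0,i=5: c = 7+5 = 12
j=0,i=6: c = 12+6 = 18
j=1,i=3: c = 18+4 = 22
j=1,i=4: c = 22+5 = 27
j=1,i=5: c = 27+6 = 33
j=1,i=6: c = 33+7 = 40
j=2,i=3: c = 40+5 = 45
j=2,i=4: c = 45+6 = 51
j=2,i=5: c = 51+7 = 58
j=2,i=6: c = 58+8 = 66
j=3,i=3: c = 66+6 = 72
j=3,i=4: c = 72+7 = 79
j=3,i=5: c = 79+8 = 87
j=3,i=6: c = 87+9 = 96

96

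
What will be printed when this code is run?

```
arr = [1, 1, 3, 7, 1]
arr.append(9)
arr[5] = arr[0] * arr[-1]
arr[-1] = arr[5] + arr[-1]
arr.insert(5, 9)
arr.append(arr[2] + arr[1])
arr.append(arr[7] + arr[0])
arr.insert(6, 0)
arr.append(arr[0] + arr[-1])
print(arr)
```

[1, 1, 3, 7, 1, 9, 0, 18, 4, 5, 6]

append 9 → [1, 1, 3, 7, 1, 9]
arr[5] = arr[0]*arr[-1] = 1*9 = 9 → [1, 1, 3, 7, 1, 9]
arr[-1] = arr[5]+arr[-1] = 9+9 = 18 → [1, 1, 3, 7, 1, 18]
insert 9 at 5 → [1, 1, 3, 7, 1, 9, 18]
append arr[2]+arr[1] = 3+1 = 4 → [1, 1, 3, 7, 1, 9, 18, 4]
append arr[7]+arr[0] = 4+1 = 5 → [1, 1, 3, 7, 1, 9, 18, 4, 5]
insert 0 at 6 → [1, 1, 3, 7, 1, 9, 0, 18, 4, 5]
append arr[0]+arr[-1] = 1+5 = 6 → [1, 1, 3, 7, 1, 9, 0, 18, 4, 5, 6]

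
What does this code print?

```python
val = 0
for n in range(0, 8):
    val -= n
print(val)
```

-28

n=0: val = 0-0 = 0
n=1: val = 0-1 = -1
n=2: val = (-1)-2 = -3
n=3: val = (-3)-3 = -6
n=4: val = (-6)-4 = -10
n=5: val = (-10)-5 = -15
n=6: val = (-15)-6 = -21
n=7: val = (-21)-7 = -28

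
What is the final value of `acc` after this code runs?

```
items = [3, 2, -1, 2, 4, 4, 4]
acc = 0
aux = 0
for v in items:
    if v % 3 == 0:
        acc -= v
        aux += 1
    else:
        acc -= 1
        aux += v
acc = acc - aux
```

v=3: %3==0, acc = 0-3 = -3; aux=1
v=2: not %3==0, acc = (-3)-1 = -4; aux=3
v=-1: not %3==0, acc = (-4)-1 = -5; aux=2
v=2: not %3==0, acc = (-5)-1 = -6; aux=4
v=4: not %3==0, acc = (-6)-1 = -7; aux=8
v=4: not %3==0, acc = (-7)-1 = -8; aux=12
v=4: not %3==0, acc = (-8)-1 = -9; aux=16
acc-aux = (-9)-16 = -25

-25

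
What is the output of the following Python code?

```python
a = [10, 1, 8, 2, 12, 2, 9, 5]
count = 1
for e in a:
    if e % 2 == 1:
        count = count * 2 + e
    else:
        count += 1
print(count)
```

e=10: not odd, count = 1+1 = 2
e=1: odd, count = 2*2+1 = 5
e=8: not odd, count = 5+1 = 6
e=2: not odd, count = 6+1 = 7
e=12: not odd, count = 7+1 = 8
e=2: not odd, count = 8+1 = 9
e=9: odd, count = 9*2+9 = 27
e=5: odd, count = 27*2+5 = 59

59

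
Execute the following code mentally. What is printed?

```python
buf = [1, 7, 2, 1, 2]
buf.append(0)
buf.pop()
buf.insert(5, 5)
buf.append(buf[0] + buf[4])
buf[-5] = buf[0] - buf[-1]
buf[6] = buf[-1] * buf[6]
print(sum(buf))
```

append 0 → [1, 7, 2, 1, 2, 0]
pop() removes 0 → [1, 7, 2, 1, 2]
insert 5 at 5 → [1, 7, 2, 1, 2, 5]
append buf[0]+buf[4] = 1+2 = 3 → [1, 7, 2, 1, 2, 5, 3]
buf[-5] = buf[0]-buf[-1] = 1-3 = -2 → [1, 7, -2, 1, 2, 5, 3]
buf[6] = buf[-1]*buf[6] = 3*3 = 9 → [1, 7, -2, 1, 2, 5, 9]
sum = 23

23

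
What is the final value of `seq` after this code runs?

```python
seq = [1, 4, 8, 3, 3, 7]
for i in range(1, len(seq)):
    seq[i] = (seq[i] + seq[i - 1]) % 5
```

[1, 0, 3, 1, 4, 1]

i=1: seq[1] = (4+1)%5 = 0 → [1, 0, 8, 3, 3, 7]
i=2: seq[2] = (8+0)%5 = 3 → [1, 0, 3, 3, 3, 7]
i=3: seq[3] = (3+3)%5 = 1 → [1, 0, 3, 1, 3, 7]
i=4: seq[4] = (3+1)%5 = 4 → [1, 0, 3, 1, 4, 7]
i=5: seq[5] = (7+4)%5 = 1 → [1, 0, 3, 1, 4, 1]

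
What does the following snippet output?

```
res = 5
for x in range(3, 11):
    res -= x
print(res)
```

x=3: res = 5-3 = 2
x=4: res = 2-4 = -2
x=5: res = (-2)-5 = -7
x=6: res = (-7)-6 = -13
x=7: res = (-13)-7 = -20
x=8: res = (-20)-8 = -28
x=9: res = (-28)-9 = -37
x=10: res = (-37)-10 = -47

-47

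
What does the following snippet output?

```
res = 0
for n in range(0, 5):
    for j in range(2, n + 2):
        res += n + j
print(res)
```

n=1,j=2: res = 0+3 = 3
n=2,j=2: res = 3+4 = 7
n=2,j=3: res = 7+5 = 12
n=3,j=2: res = 12+5 = 17
n=3,j=3: res = 17+6 = 23
n=3,j=4: res = 23+7 = 30
n=4,j=2: res = 30+6 = 36
n=4,j=3: res = 36+7 = 43
n=4,j=4: res = 43+8 = 51
n=4,j=5: res = 51+9 = 60

60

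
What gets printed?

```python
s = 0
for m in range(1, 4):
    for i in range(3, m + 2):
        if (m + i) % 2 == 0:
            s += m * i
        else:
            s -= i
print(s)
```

m=2,i=3: odd sum, s = 0-3 = -3
m=3,i=3: even sum, s = (-3)+9 = 6
m=3,i=4: odd sum, s = 6-4 = 2

2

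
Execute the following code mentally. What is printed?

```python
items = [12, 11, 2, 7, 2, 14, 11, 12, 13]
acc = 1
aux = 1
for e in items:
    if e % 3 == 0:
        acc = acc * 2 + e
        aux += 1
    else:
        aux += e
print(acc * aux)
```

2520

e=12: %3==0, acc = 1*2+12 = 14; aux=2
e=11: not %3==0; aux=13
e=2: not %3==0; aux=15
e=7: not %3==0; aux=22
e=2: not %3==0; aux=24
e=14: not %3==0; aux=38
e=11: not %3==0; aux=49
e=12: %3==0, acc = 14*2+12 = 40; aux=50
e=13: not %3==0; aux=63
acc*aux = 40*63 = 2520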